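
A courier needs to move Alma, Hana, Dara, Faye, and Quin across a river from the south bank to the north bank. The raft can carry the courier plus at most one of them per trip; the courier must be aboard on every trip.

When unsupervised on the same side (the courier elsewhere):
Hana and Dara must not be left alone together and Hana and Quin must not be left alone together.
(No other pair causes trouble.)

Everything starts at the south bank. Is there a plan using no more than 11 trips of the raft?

Yes

Yes — this plan uses 11 crossings (≤ 11):
1. Courier goes to the north bank with Hana.
2. Courier goes back to the south bank alone.
3. Courier goes to the north bank with Alma.
4. Courier goes back to the south bank alone.
5. Courier goes to the north bank with Dara.
6. Courier goes back to the south bank with Hana.
7. Courier goes to the north bank with Quin.
8. Courier goes back to the south bank alone.
9. Courier goes to the north bank with Faye.
10. Courier goes back to the south bank alone.
11. Courier goes to the north bank with Hana.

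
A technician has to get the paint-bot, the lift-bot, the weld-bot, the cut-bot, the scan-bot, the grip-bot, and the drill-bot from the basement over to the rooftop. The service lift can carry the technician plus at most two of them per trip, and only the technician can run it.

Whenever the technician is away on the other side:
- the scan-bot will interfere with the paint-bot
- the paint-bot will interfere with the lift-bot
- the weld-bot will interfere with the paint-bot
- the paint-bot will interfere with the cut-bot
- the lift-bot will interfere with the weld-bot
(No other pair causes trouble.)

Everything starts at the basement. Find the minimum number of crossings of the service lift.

11

Counting alone: the technician can take at most 2 across per trip to the rooftop, so moving all 7 needs at least 4 loaded trips out, with a return between consecutive ones — at least 7 crossings.
The safety rule pushes this higher. Following every safe sequence of crossings, the most of the 7 that can be at the rooftop as the service lift arrives there on crossings 7, 9 is 5, 6 respectively — never all 7.
So no plan with fewer than 11 crossings exists, and this one achieves 11:
1. Technician goes to the rooftop with the lift-bot and the paint-bot.  [the basement: the cut-bot, the drill-bot, the grip-bot, the scan-bot, the weld-bot | the rooftop: the lift-bot, the paint-bot]
2. Technician goes back to the basement with the paint-bot.  [the basement: the cut-bot, the drill-bot, the grip-bot, the paint-bot, the scan-bot, the weld-bot | the rooftop: the lift-bot]
3. Technician goes to the rooftop with the cut-bot and the paint-bot.  [the basement: the drill-bot, the grip-bot, the scan-bot, the weld-bot | the rooftop: the cut-bot, the lift-bot, the paint-bot]
4. Technician goes back to the basement with the paint-bot.  [the basement: the drill-bot, the grip-bot, the paint-bot, the scan-bot, the weld-bot | the rooftop: the cut-bot, the lift-bot]
5. Technician goes to the rooftop with the paint-bot and the scan-bot.  [the basement: the drill-bot, the grip-bot, the weld-bot | the rooftop: the cut-bot, the lift-bot, the paint-bot, the scan-bot]
6. Technician goes back to the basement with the paint-bot.  [the basement: the drill-bot, the grip-bot, the paint-bot, the weld-bot | the rooftop: the cut-bot, the lift-bot, the scan-bot]
7. Technician goes to the rooftop with the grip-bot and the paint-bot.  [the basement: the drill-bot, the weld-bot | the rooftop: the cut-bot, the grip-bot, the lift-bot, the paint-bot, the scan-bot]
8. Technician goes back to the basement with the paint-bot.  [the basement: the drill-bot, the paint-bot, the weld-bot | the rooftop: the cut-bot, the grip-bot, the lift-bot, the scan-bot]
9. Technician goes to the rooftop with the drill-bot and the paint-bot.  [the basement: the weld-bot | the rooftop: the cut-bot, the drill-bot, the grip-bot, the lift-bot, the paint-bot, the scan-bot]
10. Technician goes back to the basement with the paint-bot.  [the basement: the paint-bot, the weld-bot | the rooftop: the cut-bot, the drill-bot, the grip-bot, the lift-bot, the scan-bot]
11. Technician goes to the rooftop with the paint-bot and the weld-bot.  [the basement: — | the rooftop: the cut-bot, the drill-bot, the grip-bot, the lift-bot, the paint-bot, the scan-bot, the weld-bot]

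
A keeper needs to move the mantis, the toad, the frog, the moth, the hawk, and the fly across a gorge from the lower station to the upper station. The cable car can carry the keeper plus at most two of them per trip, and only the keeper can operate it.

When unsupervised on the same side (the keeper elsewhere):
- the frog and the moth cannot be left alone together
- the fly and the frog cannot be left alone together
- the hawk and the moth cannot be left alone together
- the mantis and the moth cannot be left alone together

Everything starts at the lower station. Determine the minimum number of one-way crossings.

7

Counting alone: the keeper can take at most 2 across per trip to the upper station, so moving all 6 needs at least 3 loaded trips out, with a return between consecutive ones — at least 5 crossings.
The safety rule pushes this higher. Following every safe sequence of crossings, the most of the 6 that can be at the upper station as the cable car arrives there on crossing 5 is 5 — never all 6.
So no plan with fewer than 7 crossings exists, and this one achieves 7:
1. Keeper goes to the upper station with the frog and the moth.
2. Keeper goes back to the lower station with the frog.
3. Keeper goes to the upper station with the frog and the mantis.
4. Keeper goes back to the lower station with the moth.
5. Keeper goes to the upper station with the hawk and the toad.
6. Keeper goes back to the lower station alone.
7. Keeper goes to the upper station with the fly and the moth.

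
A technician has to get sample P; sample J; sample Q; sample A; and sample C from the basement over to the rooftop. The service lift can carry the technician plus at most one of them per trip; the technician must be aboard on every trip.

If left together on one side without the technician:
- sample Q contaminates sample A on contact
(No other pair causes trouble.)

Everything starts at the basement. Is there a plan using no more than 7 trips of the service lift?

Counting alone: the technician can take at most 1 across per trip to the rooftop, so moving all 5 needs at least 5 loaded trips out, with a return between consecutive ones — at least 9 crossings.
Since 7 < 9, 7 crossings cannot be enough. (The shortest complete plan in fact takes 9:)
1. Technician goes to the rooftop with sample Q.
2. Technician goes back to the basement alone.
3. Technician goes to the rooftop with sample P.
4. Technician goes back to the basement alone.
5. Technician goes to the rooftop with sample J.
6. Technician goes back to the basement alone.
7. Technician goes to the rooftop with sample C.
8. Technician goes back to the basement alone.
9. Technician goes to the rooftop with sample A.

No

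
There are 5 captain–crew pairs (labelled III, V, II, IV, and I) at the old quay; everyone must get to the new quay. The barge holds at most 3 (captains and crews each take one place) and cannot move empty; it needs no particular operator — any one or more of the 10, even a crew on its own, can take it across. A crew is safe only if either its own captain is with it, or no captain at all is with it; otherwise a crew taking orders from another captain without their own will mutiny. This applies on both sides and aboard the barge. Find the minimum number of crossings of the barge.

11

Counting alone: each trip to the new quay takes at most 3 across and each return brings at least 1 back, so after t trips out (and t−1 returns) at most 3t − (t−1) of the 10 are across; that first reaches 10 at t = 5, so at least 9 crossings are needed.
The safety rule pushes this higher. Following every safe sequence of crossings, the most of the 10 that can be at the new quay as the barge arrives there on crossing 9 is 9 — never all 10.
So no plan with fewer than 11 crossings exists, and this one achieves 11:
1. captain III and crew III cross → the new quay.
2. captain III crosses ← the old quay.
3. crew II, crew IV, and crew V cross → the new quay.
4. crew III crosses ← the old quay.
5. captain II, captain IV, and captain V cross → the new quay.
6. captain V and crew V cross ← the old quay.
7. captain I, captain III, and captain V cross → the new quay.
8. crew II crosses ← the old quay.
9. crew III and crew V cross → the new quay.
10. crew III crosses ← the old quay.
11. crew I, crew II, and crew III cross → the new quay.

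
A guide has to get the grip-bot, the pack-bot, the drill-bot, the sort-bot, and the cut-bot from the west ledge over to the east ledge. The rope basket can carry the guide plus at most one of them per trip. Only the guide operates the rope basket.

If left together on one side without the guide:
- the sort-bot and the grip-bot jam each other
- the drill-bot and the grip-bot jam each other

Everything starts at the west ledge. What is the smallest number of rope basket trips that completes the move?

11

Counting alone: the guide can take at most 1 across per trip to the east ledge, so moving all 5 needs at least 5 loaded trips out, with a return between consecutive ones — at least 9 crossings.
The safety rule pushes this higher. Following every safe sequence of crossings, the most of the 5 that can be at the east ledge as the rope basket arrives there on crossing 9 is 4 — never all 5.
So no plan with fewer than 11 crossings exists, and this one achieves 11:
1. Guide goes to the east ledge with the grip-bot.
2. Guide goes back to the west ledge alone.
3. Guide goes to the east ledge with the pack-bot.
4. Guide goes back to the west ledge alone.
5. Guide goes to the east ledge with the drill-bot.
6. Guide goes back to the west ledge with the grip-bot.
7. Guide goes to the east ledge with the sort-bot.
8. Guide goes back to the west ledge alone.
9. Guide goes to the east ledge with the cut-bot.
10. Guide goes back to the west ledge alone.
11. Guide goes to the east ledge with the grip-bot.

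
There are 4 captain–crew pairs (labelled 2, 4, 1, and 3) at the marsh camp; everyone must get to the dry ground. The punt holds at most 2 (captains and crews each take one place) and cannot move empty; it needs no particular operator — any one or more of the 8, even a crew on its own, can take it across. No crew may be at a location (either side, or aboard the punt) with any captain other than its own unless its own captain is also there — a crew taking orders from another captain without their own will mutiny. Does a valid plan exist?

No

Following every safe sequence of crossings from the start, the most of the 8 that can be at the dry ground as the punt arrives there on crossings 1, 3, 5 is 2, 3, 4 respectively; the best ever achieved is 4 of 8.
From crossing 7 on, no configuration arises that was not already reachable earlier: only 44 distinct safe configurations (who is on which side, and where the punt is) can ever be reached, none of them has everyone across, and every continuation just revisits them. So no valid plan exists.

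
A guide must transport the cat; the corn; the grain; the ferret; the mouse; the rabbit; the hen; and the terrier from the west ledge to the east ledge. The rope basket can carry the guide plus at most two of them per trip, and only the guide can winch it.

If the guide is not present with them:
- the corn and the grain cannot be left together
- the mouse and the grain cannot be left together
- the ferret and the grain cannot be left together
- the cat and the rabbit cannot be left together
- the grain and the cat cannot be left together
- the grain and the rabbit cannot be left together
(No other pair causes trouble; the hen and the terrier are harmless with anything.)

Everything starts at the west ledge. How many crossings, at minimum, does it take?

13

Counting alone: the guide can take at most 2 across per trip to the east ledge, so moving all 8 needs at least 4 loaded trips out, with a return between consecutive ones — at least 7 crossings.
The safety rule pushes this higher. Following every safe sequence of crossings, the most of the 8 that can be at the east ledge as the rope basket arrives there on crossings 7, 9, 11 is 5, 6, 7 respectively — never all 8.
So no plan with fewer than 13 crossings exists, and this one achieves 13:
1. Guide goes to the east ledge with the cat and the grain.  [the west ledge: the corn, the ferret, the hen, the mouse, the rabbit, the terrier | the east ledge: the cat, the grain]
2. Guide goes back to the west ledge with the cat.  [the west ledge: the cat, the corn, the ferret, the hen, the mouse, the rabbit, the terrier | the east ledge: the grain]
3. Guide goes to the east ledge with the cat and the corn.  [the west ledge: the ferret, the hen, the mouse, the rabbit, the terrier | the east ledge: the cat, the corn, the grain]
4. Guide goes back to the west ledge with the grain.  [the west ledge: the ferret, the grain, the hen, the mouse, the rabbit, the terrier | the east ledge: the cat, the corn]
5. Guide goes to the east ledge with the ferret and the grain.  [the west ledge: the hen, the mouse, the rabbit, the terrier | the east ledge: the cat, the corn, the ferret, the grain]
6. Guide goes back to the west ledge with the grain.  [the west ledge: the grain, the hen, the mouse, the rabbit, the terrier | the east ledge: the cat, the corn, the ferret]
7. Guide goes to the east ledge with the grain and the mouse.  [the west ledge: the hen, the rabbit, the terrier | the east ledge: the cat, the corn, the ferret, the grain, the mouse]
8. Guide goes back to the west ledge with the grain.  [the west ledge: the grain, the hen, the rabbit, the terrier | the east ledge: the cat, the corn, the ferret, the mouse]
9. Guide goes to the east ledge with the grain and the hen.  [the west ledge: the rabbit, the terrier | the east ledge: the cat, the corn, the ferret, the grain, the hen, the mouse]
10. Guide goes back to the west ledge with the grain.  [the west ledge: the grain, the rabbit, the terrier | the east ledge: the cat, the corn, the ferret, the hen, the mouse]
11. Guide goes to the east ledge with the grain and the terrier.  [the west ledge: the rabbit | the east ledge: the cat, the corn, the ferret, the grain, the hen, the mouse, the terrier]
12. Guide goes back to the west ledge with the grain.  [the west ledge: the grain, the rabbit | the east ledge: the cat, the corn, the ferret, the hen, the mouse, the terrier]
13. Guide goes to the east ledge with the grain and the rabbit.  [the west ledge: — | the east ledge: the cat, the corn, the ferret, the grain, the hen, the mouse, the rabbit, the terrier]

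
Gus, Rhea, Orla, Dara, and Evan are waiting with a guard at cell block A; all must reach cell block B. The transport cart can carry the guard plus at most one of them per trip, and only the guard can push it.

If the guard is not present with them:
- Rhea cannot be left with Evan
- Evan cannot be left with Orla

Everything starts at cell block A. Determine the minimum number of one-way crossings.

11

Counting alone: the guard can take at most 1 across per trip to cell block B, so moving all 5 needs at least 5 loaded trips out, with a return between consecutive ones — at least 9 crossings.
The safety rule pushes this higher. Following every safe sequence of crossings, the most of the 5 that can be at cell block B as the transport cart arrives there on crossing 9 is 4 — never all 5.
So no plan with fewer than 11 crossings exists, and this one achieves 11:
1. Guard goes to cell block B with Evan.  [cell block A: Dara, Gus, Orla, Rhea | cell block B: Evan]
2. Guard goes back to cell block A alone.  [cell block A: Dara, Gus, Orla, Rhea | cell block B: Evan]
3. Guard goes to cell block B with Gus.  [cell block A: Dara, Orla, Rhea | cell block B: Evan, Gus]
4. Guard goes back to cell block A alone.  [cell block A: Dara, Orla, Rhea | cell block B: Evan, Gus]
5. Guard goes to cell block B with Rhea.  [cell block A: Dara, Orla | cell block B: Evan, Gus, Rhea]
6. Guard goes back to cell block A with Evan.  [cell block A: Dara, Evan, Orla | cell block B: Gus, Rhea]
7. Guard goes to cell block B with Orla.  [cell block A: Dara, Evan | cell block B: Gus, Orla, Rhea]
8. Guard goes back to cell block A alone.  [cell block A: Dara, Evan | cell block B: Gus, Orla, Rhea]
9. Guard goes to cell block B with Dara.  [cell block A: Evan | cell block B: Dara, Gus, Orla, Rhea]
10. Guard goes back to cell block A alone.  [cell block A: Evan | cell block B: Dara, Gus, Orla, Rhea]
11. Guard goes to cell block B with Evan.  [cell block A: — | cell block B: Dara, Evan, Gus, Orla, Rhea]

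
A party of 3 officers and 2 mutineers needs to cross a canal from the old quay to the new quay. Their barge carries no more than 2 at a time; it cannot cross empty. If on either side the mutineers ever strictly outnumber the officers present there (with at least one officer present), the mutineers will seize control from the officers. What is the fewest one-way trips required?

Counting alone: each trip to the new quay takes at most 2 across and each return brings at least 1 back, so after t trips out (and t−1 returns) at most 2t − (t−1) of the 5 are across; that first reaches 5 at t = 4, so at least 7 crossings are needed.
The plan below uses exactly 7 crossings, so it is optimal:
1. 2 mutineers → the new quay.  (the old quay: 3O 0M; the new quay: 0O 2M)
2. 1 mutineer ← the old quay.  (the old quay: 3O 1M; the new quay: 0O 1M)
3. 2 officers → the new quay.  (the old quay: 1O 1M; the new quay: 2O 1M)
4. 1 officer ← the old quay.  (the old quay: 2O 1M; the new quay: 1O 1M)
5. 1 officer and 1 mutineer → the new quay.  (the old quay: 1O 0M; the new quay: 2O 2M)
6. 1 mutineer ← the old quay.  (the old quay: 1O 1M; the new quay: 2O 1M)
7. 1 officer and 1 mutineer → the new quay.  (the old quay: 0O 0M; the new quay: 3O 2M)

7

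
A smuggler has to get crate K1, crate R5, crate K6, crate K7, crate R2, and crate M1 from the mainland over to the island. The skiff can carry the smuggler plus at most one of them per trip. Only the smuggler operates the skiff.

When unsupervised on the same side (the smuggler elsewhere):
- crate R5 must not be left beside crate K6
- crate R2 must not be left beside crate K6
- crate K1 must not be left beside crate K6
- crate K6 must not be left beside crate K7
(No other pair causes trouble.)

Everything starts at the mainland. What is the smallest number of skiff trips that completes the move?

impossible

Following every safe sequence of crossings from the start, the most of the 6 that can be at the island as the skiff arrives there on crossings 1, 3, 5 is 1, 2, 3 respectively; the best ever achieved is 3 of 6.
From crossing 7 on, no configuration arises that was not already reachable earlier: only 22 distinct safe configurations (who is on which side, and where the skiff is) can ever be reached, none of them has everyone across, and every continuation just revisits them. So no valid plan exists.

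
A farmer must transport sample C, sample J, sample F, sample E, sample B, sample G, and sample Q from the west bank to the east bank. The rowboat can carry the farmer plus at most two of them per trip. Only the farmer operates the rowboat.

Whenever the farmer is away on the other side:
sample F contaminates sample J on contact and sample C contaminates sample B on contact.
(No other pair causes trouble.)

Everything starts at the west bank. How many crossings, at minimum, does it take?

Counting alone: the farmer can take at most 2 across per trip to the east bank, so moving all 7 needs at least 4 loaded trips out, with a return between consecutive ones — at least 7 crossings.
The plan below uses exactly 7 crossings, so it is optimal:
1. Farmer goes to the east bank with sample C and sample J.
2. Farmer goes back to the west bank alone.
3. Farmer goes to the east bank with sample E.
4. Farmer goes back to the west bank alone.
5. Farmer goes to the east bank with sample G and sample Q.
6. Farmer goes back to the west bank alone.
7. Farmer goes to the east bank with sample B and sample F.

7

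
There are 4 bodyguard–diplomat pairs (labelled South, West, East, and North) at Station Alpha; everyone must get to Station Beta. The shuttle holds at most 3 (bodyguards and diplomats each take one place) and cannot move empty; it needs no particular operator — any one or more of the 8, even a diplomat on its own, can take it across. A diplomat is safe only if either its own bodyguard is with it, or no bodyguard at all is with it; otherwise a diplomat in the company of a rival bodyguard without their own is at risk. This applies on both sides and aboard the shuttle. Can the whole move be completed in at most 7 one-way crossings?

No

Counting alone: each trip to Station Beta takes at most 3 across and each return brings at least 1 back, so after t trips out (and t−1 returns) at most 3t − (t−1) of the 8 are across; that first reaches 8 at t = 4, so at least 7 crossings are needed.
The safety rule pushes this higher. Following every safe sequence of crossings, the most of the 8 that can be at Station Beta as the shuttle arrives there on crossing 7 is 7 — never all 8.
So the move cannot be finished within 7 crossings. (The shortest complete plan takes 9:)
1. bodyguard South and diplomat South cross → Station Beta.
2. bodyguard South crosses ← Station Alpha.
3. bodyguard South, bodyguard West, and diplomat West cross → Station Beta.
4. bodyguard South and diplomat South cross ← Station Alpha.
5. bodyguard East, bodyguard North, and bodyguard South cross → Station Beta.
6. diplomat West crosses ← Station Alpha.
7. diplomat South and diplomat West cross → Station Beta.
8. diplomat South crosses ← Station Alpha.
9. diplomat East, diplomat North, and diplomat South cross → Station Beta.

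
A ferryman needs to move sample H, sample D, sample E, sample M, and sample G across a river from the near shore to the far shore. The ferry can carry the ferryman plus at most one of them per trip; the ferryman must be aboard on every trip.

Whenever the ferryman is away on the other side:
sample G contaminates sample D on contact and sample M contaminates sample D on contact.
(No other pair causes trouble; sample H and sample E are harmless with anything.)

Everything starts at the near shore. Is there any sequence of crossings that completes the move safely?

Yes

1. Ferryman goes to the far shore with sample D.  [the near shore: sample E, sample G, sample H, sample M | the far shore: sample D]
2. Ferryman goes back to the near shore alone.  [the near shore: sample E, sample G, sample H, sample M | the far shore: sample D]
3. Ferryman goes to the far shore with sample H.  [the near shore: sample E, sample G, sample M | the far shore: sample D, sample H]
4. Ferryman goes back to the near shore alone.  [the near shore: sample E, sample G, sample M | the far shore: sample D, sample H]
5. Ferryman goes to the far shore with sample E.  [the near shore: sample G, sample M | the far shore: sample D, sample E, sample H]
6. Ferryman goes back to the near shore alone.  [the near shore: sample G, sample M | the far shore: sample D, sample E, sample H]
7. Ferryman goes to the far shore with sample M.  [the near shore: sample G | the far shore: sample D, sample E, sample H, sample M]
8. Ferryman goes back to the near shore with sample D.  [the near shore: sample D, sample G | the far shore: sample E, sample H, sample M]
9. Ferryman goes to the far shore with sample G.  [the near shore: sample D | the far shore: sample E, sample G, sample H, sample M]
10. Ferryman goes back to the near shore alone.  [the near shore: sample D | the far shore: sample E, sample G, sample H, sample M]
11. Ferryman goes to the far shore with sample D.  [the near shore: — | the far shore: sample D, sample E, sample G, sample H, sample M]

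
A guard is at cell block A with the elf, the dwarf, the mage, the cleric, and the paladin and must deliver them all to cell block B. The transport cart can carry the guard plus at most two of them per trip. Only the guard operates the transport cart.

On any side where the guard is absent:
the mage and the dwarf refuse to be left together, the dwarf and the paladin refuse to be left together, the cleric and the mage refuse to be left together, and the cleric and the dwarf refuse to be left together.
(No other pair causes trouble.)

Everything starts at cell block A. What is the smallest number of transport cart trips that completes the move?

7

Counting alone: the guard can take at most 2 across per trip to cell block B, so moving all 5 needs at least 3 loaded trips out, with a return between consecutive ones — at least 5 crossings.
The safety rule pushes this higher. Following every safe sequence of crossings, the most of the 5 that can be at cell block B as the transport cart arrives there on crossing 5 is 4 — never all 5.
So no plan with fewer than 7 crossings exists, and this one achieves 7:
1. Guard goes to cell block B with the dwarf and the mage.
2. Guard goes back to cell block A with the dwarf.
3. Guard goes to cell block B with the dwarf and the elf.
4. Guard goes back to cell block A with the dwarf.
5. Guard goes to cell block B with the dwarf and the paladin.
6. Guard goes back to cell block A with the dwarf.
7. Guard goes to cell block B with the cleric and the dwarf.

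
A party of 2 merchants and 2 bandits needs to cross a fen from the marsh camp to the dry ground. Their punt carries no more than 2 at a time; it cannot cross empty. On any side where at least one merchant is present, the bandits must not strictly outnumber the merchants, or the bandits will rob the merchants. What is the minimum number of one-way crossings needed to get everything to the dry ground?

Counting alone: each trip to the dry ground takes at most 2 across and each return brings at least 1 back, so after t trips out (and t−1 returns) at most 2t − (t−1) of the 4 are across; that first reaches 4 at t = 3, so at least 5 crossings are needed.
The plan below uses exactly 5 crossings, so it is optimal:
1. 2 bandits → the dry ground.  (the marsh camp: 2M 0B; the dry ground: 0M 2B)
2. 1 bandit ← the marsh camp.  (the marsh camp: 2M 1B; the dry ground: 0M 1B)
3. 2 merchants → the dry ground.  (the marsh camp: 0M 1B; the dry ground: 2M 1B)
4. 1 bandit ← the marsh camp.  (the marsh camp: 0M 2B; the dry ground: 2M 0B)
5. 2 bandits → the dry ground.  (the marsh camp: 0M 0B; the dry ground: 2M 2B)

5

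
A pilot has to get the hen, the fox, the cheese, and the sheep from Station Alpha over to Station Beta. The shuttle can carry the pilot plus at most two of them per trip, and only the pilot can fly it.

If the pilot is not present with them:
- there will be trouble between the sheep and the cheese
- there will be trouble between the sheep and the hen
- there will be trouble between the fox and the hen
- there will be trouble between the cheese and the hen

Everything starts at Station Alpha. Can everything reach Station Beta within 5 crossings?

Yes — this plan uses 5 crossings (≤ 5):
1. Pilot goes to Station Beta with the cheese and the hen.  [Station Alpha: the fox, the sheep | Station Beta: the cheese, the hen]
2. Pilot goes back to Station Alpha with the hen.  [Station Alpha: the fox, the hen, the sheep | Station Beta: the cheese]
3. Pilot goes to Station Beta with the fox and the hen.  [Station Alpha: the sheep | Station Beta: the cheese, the fox, the hen]
4. Pilot goes back to Station Alpha with the hen.  [Station Alpha: the hen, the sheep | Station Beta: the cheese, the fox]
5. Pilot goes to Station Beta with the hen and the sheep.  [Station Alpha: — | Station Beta: the cheese, the fox, the hen, the sheep]

Yes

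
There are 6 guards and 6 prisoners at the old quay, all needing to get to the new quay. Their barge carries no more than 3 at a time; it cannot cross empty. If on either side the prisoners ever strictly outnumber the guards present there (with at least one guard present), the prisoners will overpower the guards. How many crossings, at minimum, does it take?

impossible

Following every safe sequence of crossings from the start, the most of the 12 that can be at the new quay as the barge arrives there on crossings 1, 3, 5 is 3, 5, 6 respectively; the best ever achieved is 6 of 12.
From crossing 7 on, no configuration arises that was not already reachable earlier: only 17 distinct safe configurations (who is on which side, and where the barge is) can ever be reached, none of them has everyone across, and every continuation just revisits them. They are: 0 guards + 0 prisoners across (barge back at the start); 0 guards + 1 prisoner across (barge there); 0 guards + 1 prisoner across (barge back at the start); 0 guards + 2 prisoners across (barge there); 0 guards + 2 prisoners across (barge back at the start); 0 guards + 3 prisoners across (barge there); 0 guards + 3 prisoners across (barge back at the start); 0 guards + 4 prisoners across (barge there); 0 guards + 4 prisoners across (barge back at the start); 0 guards + 5 prisoners across (barge there); 0 guards + 5 prisoners across (barge back at the start); 0 guards + 6 prisoners across (barge there); 1 guard + 1 prisoner across (barge there); 1 guard + 1 prisoner across (barge back at the start); 2 guards + 2 prisoners across (barge there); 2 guards + 2 prisoners across (barge back at the start); 3 guards + 3 prisoners across (barge there). So no valid plan exists.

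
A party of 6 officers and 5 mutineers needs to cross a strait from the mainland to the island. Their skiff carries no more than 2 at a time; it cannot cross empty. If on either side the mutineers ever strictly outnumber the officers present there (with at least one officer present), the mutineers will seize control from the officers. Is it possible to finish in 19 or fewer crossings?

Yes

Yes — this plan uses 19 crossings (≤ 19):
1. 2 mutineers → the island.  (the mainland: 6O 3M; the island: 0O 2M)
2. 1 mutineer ← the mainland.  (the mainland: 6O 4M; the island: 0O 1M)
3. 2 mutineers → the island.  (the mainland: 6O 2M; the island: 0O 3M)
4. 1 mutineer ← the mainland.  (the mainland: 6O 3M; the island: 0O 2M)
5. 2 officers → the island.  (the mainland: 4O 3M; the island: 2O 2M)
6. 1 mutineer ← the mainland.  (the mainland: 4O 4M; the island: 2O 1M)
7. 1 officer and 1 mutineer → the island.  (the mainland: 3O 3M; the island: 3O 2M)
8. 1 officer ← the mainland.  (the mainland: 4O 3M; the island: 2O 2M)
9. 1 officer and 1 mutineer → the island.  (the mainland: 3O 2M; the island: 3O 3M)
10. 1 mutineer ← the mainland.  (the mainland: 3O 3M; the island: 3O 2M)
11. 1 officer and 1 mutineer → the island.  (the mainland: 2O 2M; the island: 4O 3M)
12. 1 officer ← the mainland.  (the mainland: 3O 2M; the island: 3O 3M)
13. 1 officer and 1 mutineer → the island.  (the mainland: 2O 1M; the island: 4O 4M)
14. 1 mutineer ← the mainland.  (the mainland: 2O 2M; the island: 4O 3M)
15. 1 officer and 1 mutineer → the island.  (the mainland: 1O 1M; the island: 5O 4M)
16. 1 officer ← the mainland.  (the mainland: 2O 1M; the island: 4O 4M)
17. 1 officer and 1 mutineer → the island.  (the mainland: 1O 0M; the island: 5O 5M)
18. 1 mutineer ← the mainland.  (the mainland: 1O 1M; the island: 5O 4M)
19. 1 officer and 1 mutineer → the island.  (the mainland: 0O 0M; the island: 6O 5M)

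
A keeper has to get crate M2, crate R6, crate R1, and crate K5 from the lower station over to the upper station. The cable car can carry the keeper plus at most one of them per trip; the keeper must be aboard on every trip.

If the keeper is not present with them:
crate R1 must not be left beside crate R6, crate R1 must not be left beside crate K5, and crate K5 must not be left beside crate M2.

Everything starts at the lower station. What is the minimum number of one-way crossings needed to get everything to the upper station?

Whatever the first load, the items left behind include a forbidden pair without the keeper. No opening move is safe, so no plan exists.

impossible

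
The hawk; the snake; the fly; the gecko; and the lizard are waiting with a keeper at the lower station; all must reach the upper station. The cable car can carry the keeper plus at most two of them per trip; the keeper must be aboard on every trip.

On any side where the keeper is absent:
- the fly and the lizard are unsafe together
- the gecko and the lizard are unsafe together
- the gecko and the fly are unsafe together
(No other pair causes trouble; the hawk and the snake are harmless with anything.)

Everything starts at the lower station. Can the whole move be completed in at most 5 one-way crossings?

No

Counting alone: the keeper can take at most 2 across per trip to the upper station, so moving all 5 needs at least 3 loaded trips out, with a return between consecutive ones — at least 5 crossings.
The safety rule pushes this higher. Following every safe sequence of crossings, the most of the 5 that can be at the upper station as the cable car arrives there on crossing 5 is 4 — never all 5.
So the move cannot be finished within 5 crossings. (The shortest complete plan takes 7:)
1. Keeper goes to the upper station with the fly and the gecko.
2. Keeper goes back to the lower station with the fly.
3. Keeper goes to the upper station with the fly and the hawk.
4. Keeper goes back to the lower station with the fly.
5. Keeper goes to the upper station with the fly and the snake.
6. Keeper goes back to the lower station with the fly.
7. Keeper goes to the upper station with the fly and the lizard.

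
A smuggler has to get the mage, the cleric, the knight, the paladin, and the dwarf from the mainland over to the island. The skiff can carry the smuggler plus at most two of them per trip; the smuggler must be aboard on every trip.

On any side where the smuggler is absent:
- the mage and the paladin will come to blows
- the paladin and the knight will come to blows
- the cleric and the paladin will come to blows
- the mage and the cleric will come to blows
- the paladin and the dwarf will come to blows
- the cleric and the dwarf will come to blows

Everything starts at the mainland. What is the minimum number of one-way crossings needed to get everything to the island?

Counting alone: the smuggler can take at most 2 across per trip to the island, so moving all 5 needs at least 3 loaded trips out, with a return between consecutive ones — at least 5 crossings.
The safety rule pushes this higher. Following every safe sequence of crossings, the most of the 5 that can be at the island as the skiff arrives there on crossing 5 is 4 — never all 5.
So no plan with fewer than 7 crossings exists, and this one achieves 7:
1. Smuggler goes to the island with the cleric and the paladin.  [the mainland: the dwarf, the knight, the mage | the island: the cleric, the paladin]
2. Smuggler goes back to the mainland with the cleric.  [the mainland: the cleric, the dwarf, the knight, the mage | the island: the paladin]
3. Smuggler goes to the island with the dwarf and the mage.  [the mainland: the cleric, the knight | the island: the dwarf, the mage, the paladin]
4. Smuggler goes back to the mainland with the paladin.  [the mainland: the cleric, the knight, the paladin | the island: the dwarf, the mage]
5. Smuggler goes to the island with the cleric and the knight.  [the mainland: the paladin | the island: the cleric, the dwarf, the knight, the mage]
6. Smuggler goes back to the mainland with the cleric.  [the mainland: the cleric, the paladin | the island: the dwarf, the knight, the mage]
7. Smuggler goes to the island with the cleric and the paladin.  [the mainland: — | the island: the cleric, the dwarf, the knight, the mage, the paladin]

7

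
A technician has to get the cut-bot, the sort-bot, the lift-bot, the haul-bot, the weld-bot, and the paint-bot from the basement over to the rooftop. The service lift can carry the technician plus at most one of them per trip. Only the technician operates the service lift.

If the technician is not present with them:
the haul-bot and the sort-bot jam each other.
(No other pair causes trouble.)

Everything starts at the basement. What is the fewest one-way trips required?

Counting alone: the technician can take at most 1 across per trip to the rooftop, so moving all 6 needs at least 6 loaded trips out, with a return between consecutive ones — at least 11 crossings.
The plan below uses exactly 11 crossings, so it is optimal:
1. Technician goes to the rooftop with the sort-bot.  [the basement: the cut-bot, the haul-bot, the lift-bot, the paint-bot, the weld-bot | the rooftop: the sort-bot]
2. Technician goes back to the basement alone.  [the basement: the cut-bot, the haul-bot, the lift-bot, the paint-bot, the weld-bot | the rooftop: the sort-bot]
3. Technician goes to the rooftop with the cut-bot.  [the basement: the haul-bot, the lift-bot, the paint-bot, the weld-bot | the rooftop: the cut-bot, the sort-bot]
4. Technician goes back to the basement alone.  [the basement: the haul-bot, the lift-bot, the paint-bot, the weld-bot | the rooftop: the cut-bot, the sort-bot]
5. Technician goes to the rooftop with the lift-bot.  [the basement: the haul-bot, the paint-bot, the weld-bot | the rooftop: the cut-bot, the lift-bot, the sort-bot]
6. Technician goes back to the basement alone.  [the basement: the haul-bot, the paint-bot, the weld-bot | the rooftop: the cut-bot, the lift-bot, the sort-bot]
7. Technician goes to the rooftop with the weld-bot.  [the basement: the haul-bot, the paint-bot | the rooftop: the cut-bot, the lift-bot, the sort-bot, the weld-bot]
8. Technician goes back to the basement alone.  [the basement: the haul-bot, the paint-bot | the rooftop: the cut-bot, the lift-bot, the sort-bot, the weld-bot]
9. Technician goes to the rooftop with the paint-bot.  [the basement: the haul-bot | the rooftop: the cut-bot, the lift-bot, the paint-bot, the sort-bot, the weld-bot]
10. Technician goes back to the basement alone.  [the basement: the haul-bot | the rooftop: the cut-bot, the lift-bot, the paint-bot, the sort-bot, the weld-bot]
11. Technician goes to the rooftop with the haul-bot.  [the basement: — | the rooftop: the cut-bot, the haul-bot, the lift-bot, the paint-bot, the sort-bot, the weld-bot]

11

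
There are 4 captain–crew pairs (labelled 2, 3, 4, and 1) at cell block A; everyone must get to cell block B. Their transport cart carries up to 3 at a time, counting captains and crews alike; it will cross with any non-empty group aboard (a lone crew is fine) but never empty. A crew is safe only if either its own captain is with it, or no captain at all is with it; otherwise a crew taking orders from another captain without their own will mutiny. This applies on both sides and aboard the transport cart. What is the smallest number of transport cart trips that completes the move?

9

Counting alone: each trip to cell block B takes at most 3 across and each return brings at least 1 back, so after t trips out (and t−1 returns) at most 3t − (t−1) of the 8 are across; that first reaches 8 at t = 4, so at least 7 crossings are needed.
The safety rule pushes this higher. Following every safe sequence of crossings, the most of the 8 that can be at cell block B as the transport cart arrives there on crossing 7 is 7 — never all 8.
So no plan with fewer than 9 crossings exists, and this one achieves 9:
1. captain 2 and crew 2 cross → cell block B.
2. captain 2 crosses ← cell block A.
3. captain 2, captain 3, and crew 3 cross → cell block B.
4. captain 2 and crew 2 cross ← cell block A.
5. captain 1, captain 2, and captain 4 cross → cell block B.
6. crew 3 crosses ← cell block A.
7. crew 2 and crew 3 cross → cell block B.
8. crew 2 crosses ← cell block A.
9. crew 1, crew 2, and crew 4 cross → cell block B.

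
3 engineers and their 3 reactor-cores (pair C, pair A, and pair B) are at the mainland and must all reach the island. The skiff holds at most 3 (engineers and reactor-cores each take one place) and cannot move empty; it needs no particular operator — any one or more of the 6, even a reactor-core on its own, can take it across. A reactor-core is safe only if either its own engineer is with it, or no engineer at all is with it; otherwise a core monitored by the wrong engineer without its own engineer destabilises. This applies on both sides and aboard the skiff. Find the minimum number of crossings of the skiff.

5

Counting alone: each trip to the island takes at most 3 across and each return brings at least 1 back, so after t trips out (and t−1 returns) at most 3t − (t−1) of the 6 are across; that first reaches 6 at t = 3, so at least 5 crossings are needed.
The plan below uses exactly 5 crossings, so it is optimal:
1. engineer C and reactor-core C cross → the island.
2. engineer C crosses ← the mainland.
3. engineer A, engineer B, and engineer C cross → the island.
4. reactor-core C crosses ← the mainland.
5. reactor-core A, reactor-core B, and reactor-core C cross → the island.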